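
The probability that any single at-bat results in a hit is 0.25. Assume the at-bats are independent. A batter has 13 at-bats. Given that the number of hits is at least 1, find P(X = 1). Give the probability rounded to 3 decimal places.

0.105

X ~ Binomial(13, 0.25). Want P(X=1 | X≥1) = P(X=1) / P(X≥1).
P(X=1) = C(13,1)·0.25^1·0.75^12 = 0.10295
P(X≥1) = 1 − 0.02376 = 0.97624
Ratio = 0.10295 / 0.97624 = 0.10545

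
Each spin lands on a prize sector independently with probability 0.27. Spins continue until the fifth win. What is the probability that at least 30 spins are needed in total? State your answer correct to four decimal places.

0.0757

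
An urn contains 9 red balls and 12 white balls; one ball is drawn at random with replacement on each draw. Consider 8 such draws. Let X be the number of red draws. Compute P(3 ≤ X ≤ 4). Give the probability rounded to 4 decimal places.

0.5204

X ~ Binomial(8, 0.428571); P(3 ≤ X ≤ 4) = Σ C(8,k) p^k (1−p)^(8−k) over k:
  k=3: C(8,3)·0.428571^3·0.571429^5 = 0.268576
  k=4: C(8,4)·0.428571^4·0.571429^4 = 0.251790
Total = 0.520366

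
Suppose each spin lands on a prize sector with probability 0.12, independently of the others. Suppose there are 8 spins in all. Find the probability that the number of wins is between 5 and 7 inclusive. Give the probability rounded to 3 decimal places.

0.001

X ~ Binomial(8, 0.12); P(5 ≤ X ≤ 7) = Σ C(8,k) p^k (1−p)^(8−k) over k:
  k=5: C(8,5)·0.12^5·0.88^3 = 0.00095
  k=6: C(8,6)·0.12^6·0.88^2 = 0.00006
  k=7: C(8,7)·0.12^7·0.88^1 = 0.00000
Total = 0.00102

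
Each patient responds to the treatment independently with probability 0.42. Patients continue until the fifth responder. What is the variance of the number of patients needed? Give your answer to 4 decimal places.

16.4399

Y = total patients until the fifth success; negative binomial with r=5, p=0.42.
Var(Y) = r(1−p)/p² = 5·0.58 / 0.42² = 16.439909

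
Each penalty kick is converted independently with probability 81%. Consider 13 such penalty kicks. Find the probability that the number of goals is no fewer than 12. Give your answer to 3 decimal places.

0.262

X ~ Binomial(13, 0.81); P(X ≥ 12) = Σ C(13,k) p^k (1−p)^(13−k) over k:
  k=12: C(13,12)·0.81^12·0.19^1 = 0.19702
  k=13: C(13,13)·0.81^13·0.19^0 = 0.06461
Total = 0.26163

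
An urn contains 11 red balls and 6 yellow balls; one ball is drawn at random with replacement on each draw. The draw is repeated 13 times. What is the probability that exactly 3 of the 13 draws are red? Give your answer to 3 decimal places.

X ~ Binomial(n=13, p=0.647059).
P(X=3) = C(13,3) · p^3 · (1−p)^10
= 286 · 0.27091 · 2.9993e-05 = 0.00232

0.002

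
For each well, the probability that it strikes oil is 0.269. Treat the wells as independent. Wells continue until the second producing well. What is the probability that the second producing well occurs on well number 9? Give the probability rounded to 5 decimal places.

Y = trial on which the second success occurs; negative binomial, r=2, p=0.269.
P(Y=9) = C(8,1) · p^2 · (1−p)^7
= 8 · 0.072361 · 0.11154 = 0.0645678

0.06457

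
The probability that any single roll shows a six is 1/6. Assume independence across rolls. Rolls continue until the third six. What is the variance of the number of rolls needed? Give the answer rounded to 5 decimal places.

90.00000

Y = total rolls until the third success; negative binomial with r=3, p=0.166667.
Var(Y) = r(1−p)/p² = 3·0.833333 / 0.166667² = 90.0000000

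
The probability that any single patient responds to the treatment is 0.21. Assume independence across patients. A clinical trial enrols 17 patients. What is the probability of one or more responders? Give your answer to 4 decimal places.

P(at least one) = 1 − P(none) = 1 − (1 − 0.21)^17
= 1 − 0.018183 = 0.981817

0.9818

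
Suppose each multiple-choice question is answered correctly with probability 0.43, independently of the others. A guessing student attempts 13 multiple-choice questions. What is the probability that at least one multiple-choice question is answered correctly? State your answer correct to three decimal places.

P(at least one) = 1 − P(none) = 1 − (1 − 0.43)^13
= 1 − 0.00067 = 0.99933

0.999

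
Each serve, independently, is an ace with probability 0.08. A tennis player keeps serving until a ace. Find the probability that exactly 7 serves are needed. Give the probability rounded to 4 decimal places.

0.0485

Geometric (trials to first success), p = 0.08.
P(Y = 7) = (1−p)^6 · p = 0.60636 · 0.08 = 0.048508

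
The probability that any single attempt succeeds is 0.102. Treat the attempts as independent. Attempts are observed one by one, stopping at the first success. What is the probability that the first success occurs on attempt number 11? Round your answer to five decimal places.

Geometric (trials to first success), p = 0.102.
P(Y = 11) = (1−p)^10 · p = 0.34101 · 0.102 = 0.0347827

0.03478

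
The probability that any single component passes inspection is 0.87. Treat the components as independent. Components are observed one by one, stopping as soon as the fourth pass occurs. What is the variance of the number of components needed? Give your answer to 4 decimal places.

0.6870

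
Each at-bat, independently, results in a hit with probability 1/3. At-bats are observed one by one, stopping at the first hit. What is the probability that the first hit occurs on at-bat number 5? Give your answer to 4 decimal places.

Geometric (trials to first success), p = 0.333333.
P(Y = 5) = (1−p)^4 · p = 0.19753 · 0.333333 = 0.065844

0.0658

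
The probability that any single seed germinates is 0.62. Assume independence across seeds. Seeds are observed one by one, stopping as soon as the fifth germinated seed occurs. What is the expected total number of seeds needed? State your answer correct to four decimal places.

8.0645

Y = total seeds until the fifth success; negative binomial with r=5, p=0.62.
E[Y] = r / p = 5 / 0.62 = 8.064516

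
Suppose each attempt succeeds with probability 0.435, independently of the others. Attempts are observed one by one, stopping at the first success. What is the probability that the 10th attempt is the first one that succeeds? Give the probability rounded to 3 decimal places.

0.003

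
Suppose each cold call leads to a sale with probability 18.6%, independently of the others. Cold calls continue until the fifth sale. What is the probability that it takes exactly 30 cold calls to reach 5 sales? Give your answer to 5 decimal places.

Y = trial on which the fifth success occurs; negative binomial, r=5, p=0.186.
P(Y=30) = C(29,4) · p^5 · (1−p)^25
= 23751 · 0.00022262 · 0.0058292 = 0.0308217

0.03082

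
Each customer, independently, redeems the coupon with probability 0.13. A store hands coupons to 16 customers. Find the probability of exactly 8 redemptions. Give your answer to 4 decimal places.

0.0003

X ~ Binomial(n=16, p=0.13).
P(X=8) = C(16,8) · p^8 · (1−p)^8
= 12870 · 8.1573e-08 · 0.32821 = 0.000345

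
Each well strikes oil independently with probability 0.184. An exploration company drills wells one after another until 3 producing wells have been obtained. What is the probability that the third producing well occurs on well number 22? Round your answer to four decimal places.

0.0275

Y = trial on which the third success occurs; negative binomial, r=3, p=0.184.
P(Y=22) = C(21,2) · p^3 · (1−p)^19
= 210 · 0.0062295 · 0.020995 = 0.027465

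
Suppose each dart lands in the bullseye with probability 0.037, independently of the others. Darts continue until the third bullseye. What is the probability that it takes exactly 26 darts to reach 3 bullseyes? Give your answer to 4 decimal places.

0.0064

Y = trial on which the third success occurs; negative binomial, r=3, p=0.037.
P(Y=26) = C(25,2) · p^3 · (1−p)^23
= 300 · 5.0653e-05 · 0.42015 = 0.006385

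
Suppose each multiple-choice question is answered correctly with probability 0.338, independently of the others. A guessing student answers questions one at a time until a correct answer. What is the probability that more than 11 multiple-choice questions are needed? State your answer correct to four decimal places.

0.0107

Y = number of multiple-choice questions to the first success; geometric, p = 0.338.
P(Y > 11) = P(first 11 all fail) = (1−p)^11 = 0.010701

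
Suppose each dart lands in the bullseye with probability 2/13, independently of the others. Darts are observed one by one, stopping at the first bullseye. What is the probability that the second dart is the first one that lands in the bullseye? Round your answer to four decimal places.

0.1302

Geometric (trials to first success), p = 0.153846.
P(Y = 2) = (1−p)^1 · p = 0.84615 · 0.153846 = 0.130178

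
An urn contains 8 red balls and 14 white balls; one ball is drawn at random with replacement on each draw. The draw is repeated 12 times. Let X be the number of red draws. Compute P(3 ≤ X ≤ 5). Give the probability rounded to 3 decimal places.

0.627

X ~ Binomial(12, 0.363636); P(3 ≤ X ≤ 5) = Σ C(12,k) p^k (1−p)^(12−k) over k:
  k=3: C(12,3)·0.363636^3·0.636364^9 = 0.18104
  k=4: C(12,4)·0.363636^4·0.636364^8 = 0.23276
  k=5: C(12,5)·0.363636^5·0.636364^7 = 0.21281
Total = 0.62662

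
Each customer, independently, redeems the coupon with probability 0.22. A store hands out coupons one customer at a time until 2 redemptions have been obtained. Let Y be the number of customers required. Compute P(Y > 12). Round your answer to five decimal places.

0.22237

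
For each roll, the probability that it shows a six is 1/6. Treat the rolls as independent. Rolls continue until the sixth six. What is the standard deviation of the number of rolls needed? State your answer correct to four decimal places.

Y = total rolls until the sixth success; negative binomial with r=6, p=0.166667.
SD(Y) = √[r(1−p)/p²] = √(180.000000) = 13.416408

13.4164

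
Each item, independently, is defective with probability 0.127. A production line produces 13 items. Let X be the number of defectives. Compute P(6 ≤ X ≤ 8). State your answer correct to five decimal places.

X ~ Binomial(13, 0.127); P(6 ≤ X ≤ 8) = Σ C(13,k) p^k (1−p)^(13−k) over k:
  k=6: C(13,6)·0.127^6·0.873^7 = 0.0027825
  k=7: C(13,7)·0.127^7·0.873^6 = 0.0004048
  k=8: C(13,8)·0.127^8·0.873^5 = 0.0000442
Total = 0.0032315

0.00323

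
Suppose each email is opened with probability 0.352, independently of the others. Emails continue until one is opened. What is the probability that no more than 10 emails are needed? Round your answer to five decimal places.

0.98695

Y = number of emails to the first success; geometric, p = 0.352.
P(Y ≤ 10) = 1 − (1−p)^10 = 1 − 0.0130542 = 0.9869458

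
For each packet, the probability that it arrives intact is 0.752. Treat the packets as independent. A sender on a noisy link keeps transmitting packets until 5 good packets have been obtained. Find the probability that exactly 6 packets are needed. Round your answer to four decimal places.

0.2982

Y = trial on which the fifth success occurs; negative binomial, r=5, p=0.752.
P(Y=6) = C(5,4) · p^5 · (1−p)^1
= 5 · 0.24049 · 0.248 = 0.298202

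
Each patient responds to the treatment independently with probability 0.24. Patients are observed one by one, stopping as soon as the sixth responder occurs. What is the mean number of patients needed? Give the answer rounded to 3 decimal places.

25.000

Y = total patients until the sixth success; negative binomial with r=6, p=0.24.
E[Y] = r / p = 6 / 0.24 = 25.00000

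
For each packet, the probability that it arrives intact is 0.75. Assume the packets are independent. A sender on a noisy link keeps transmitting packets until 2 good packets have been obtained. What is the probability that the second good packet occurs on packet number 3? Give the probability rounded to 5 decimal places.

Y = trial on which the second success occurs; negative binomial, r=2, p=0.75.
P(Y=3) = C(2,1) · p^2 · (1−p)^1
= 2 · 0.5625 · 0.25 = 0.2812500

0.28125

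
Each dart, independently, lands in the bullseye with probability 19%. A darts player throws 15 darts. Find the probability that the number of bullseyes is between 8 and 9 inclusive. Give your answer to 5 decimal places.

0.00296

X ~ Binomial(15, 0.19); P(8 ≤ X ≤ 9) = Σ C(15,k) p^k (1−p)^(15−k) over k:
  k=8: C(15,8)·0.19^8·0.81^7 = 0.0025002
  k=9: C(15,9)·0.19^9·0.81^6 = 0.0004561
Total = 0.0029563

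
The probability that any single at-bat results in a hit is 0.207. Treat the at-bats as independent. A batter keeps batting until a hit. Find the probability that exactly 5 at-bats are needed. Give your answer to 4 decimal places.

0.0819

Geometric (trials to first success), p = 0.207.
P(Y = 5) = (1−p)^4 · p = 0.39545 · 0.207 = 0.081858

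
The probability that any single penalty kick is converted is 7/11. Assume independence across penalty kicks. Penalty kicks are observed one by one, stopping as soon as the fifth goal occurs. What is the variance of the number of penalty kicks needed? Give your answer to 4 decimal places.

Y = total penalty kicks until the fifth success; negative binomial with r=5, p=0.636364.
Var(Y) = r(1−p)/p² = 5·0.363636 / 0.636364² = 4.489796

4.4898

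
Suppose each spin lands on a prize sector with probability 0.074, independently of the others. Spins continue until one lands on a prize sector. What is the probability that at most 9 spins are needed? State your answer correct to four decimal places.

0.4994

Y = number of spins to the first success; geometric, p = 0.074.
P(Y ≤ 9) = 1 − (1−p)^9 = 1 − 0.500609 = 0.499391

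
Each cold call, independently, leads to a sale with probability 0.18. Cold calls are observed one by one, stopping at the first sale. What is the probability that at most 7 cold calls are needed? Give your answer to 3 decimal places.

Y = number of cold calls to the first success; geometric, p = 0.18.
P(Y ≤ 7) = 1 − (1−p)^7 = 1 − 0.24929 = 0.75071

0.751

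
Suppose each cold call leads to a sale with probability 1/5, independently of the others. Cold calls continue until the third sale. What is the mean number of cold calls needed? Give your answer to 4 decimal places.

Y = total cold calls until the third success; negative binomial with r=3, p=0.20.
E[Y] = r / p = 3 / 0.20 = 15.000000

15.0000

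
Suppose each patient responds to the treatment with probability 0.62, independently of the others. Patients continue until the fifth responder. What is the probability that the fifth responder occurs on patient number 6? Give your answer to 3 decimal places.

0.174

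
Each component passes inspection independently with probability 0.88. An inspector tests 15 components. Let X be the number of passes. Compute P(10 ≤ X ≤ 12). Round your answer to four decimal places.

0.2597

X ~ Binomial(15, 0.88); P(10 ≤ X ≤ 12) = Σ C(15,k) p^k (1−p)^(15−k) over k:
  k=10: C(15,10)·0.88^10·0.12^5 = 0.020811
  k=11: C(15,11)·0.88^11·0.12^4 = 0.069369
  k=12: C(15,12)·0.88^12·0.12^3 = 0.169569
Total = 0.259749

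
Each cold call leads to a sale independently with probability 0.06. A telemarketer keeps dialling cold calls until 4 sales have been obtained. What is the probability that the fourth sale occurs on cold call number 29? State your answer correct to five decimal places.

Y = trial on which the fourth success occurs; negative binomial, r=4, p=0.06.
P(Y=29) = C(28,3) · p^4 · (1−p)^25
= 3276 · 1.296e-05 · 0.21291 = 0.0090395

0.00904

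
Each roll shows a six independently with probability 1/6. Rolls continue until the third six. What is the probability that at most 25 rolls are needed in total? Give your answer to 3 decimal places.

0.811

Finishing within 25 rolls ⇔ at least 3 successes in the first 25. With X ~ Binomial(25, 0.166667), P(Y ≤ 25) = 1 − P(X ≤ 2).
  k=0: C(25,0)·0.166667^0·0.833333^25 = 0.01048
  k=1: C(25,1)·0.166667^1·0.833333^24 = 0.05241
  k=2: C(25,2)·0.166667^2·0.833333^23 = 0.12579
1 − 0.18869 = 0.81131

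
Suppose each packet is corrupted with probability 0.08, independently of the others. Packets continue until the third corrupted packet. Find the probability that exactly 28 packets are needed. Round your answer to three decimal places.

0.022

Y = trial on which the third success occurs; negative binomial, r=3, p=0.08.
P(Y=28) = C(27,2) · p^3 · (1−p)^25
= 351 · 0.000512 · 0.12436 = 0.02235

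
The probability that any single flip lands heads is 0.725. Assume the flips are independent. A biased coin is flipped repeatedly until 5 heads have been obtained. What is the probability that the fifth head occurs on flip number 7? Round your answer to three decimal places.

0.227

Y = trial on which the fifth success occurs; negative binomial, r=5, p=0.725.
P(Y=7) = C(6,4) · p^5 · (1−p)^2
= 15 · 0.2003 · 0.075625 = 0.22722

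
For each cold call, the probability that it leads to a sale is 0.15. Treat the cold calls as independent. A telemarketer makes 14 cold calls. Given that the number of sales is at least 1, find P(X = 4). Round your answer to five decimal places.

0.11119

X ~ Binomial(14, 0.15). Want P(X=4 | X≥1) = P(X=4) / P(X≥1).
P(X=4) = C(14,4)·0.15^4·0.85^10 = 0.0997673
P(X≥1) = 1 − 0.1027697 = 0.8972303
Ratio = 0.0997673 / 0.8972303 = 0.1111948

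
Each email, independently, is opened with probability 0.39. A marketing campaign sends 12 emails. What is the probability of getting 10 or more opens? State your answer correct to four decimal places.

0.0022

X ~ Binomial(12, 0.39); P(X ≥ 10) = Σ C(12,k) p^k (1−p)^(12−k) over k:
  k=10: C(12,10)·0.39^10·0.61^2 = 0.001999
  k=11: C(12,11)·0.39^11·0.61^1 = 0.000232
  k=12: C(12,12)·0.39^12·0.61^0 = 0.000012
Total = 0.002244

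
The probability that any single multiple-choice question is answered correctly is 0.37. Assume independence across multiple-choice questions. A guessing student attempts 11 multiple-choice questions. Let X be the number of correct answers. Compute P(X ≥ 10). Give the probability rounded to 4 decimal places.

X ~ Binomial(11, 0.37); P(X ≥ 10) = Σ C(11,k) p^k (1−p)^(11−k) over k:
  k=10: C(11,10)·0.37^10·0.63^1 = 0.000333
  k=11: C(11,11)·0.37^11·0.63^0 = 0.000018
Total = 0.000351

0.0004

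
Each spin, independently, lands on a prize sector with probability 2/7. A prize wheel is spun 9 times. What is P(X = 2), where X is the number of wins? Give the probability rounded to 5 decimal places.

0.27879

X ~ Binomial(n=9, p=0.285714).
P(X=2) = C(9,2) · p^2 · (1−p)^7
= 36 · 0.081633 · 0.094865 = 0.2787855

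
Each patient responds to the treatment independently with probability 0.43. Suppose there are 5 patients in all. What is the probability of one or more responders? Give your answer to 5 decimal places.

P(at least one) = 1 − P(none) = 1 − (1 − 0.43)^5
= 1 − 0.0601692 = 0.9398308

0.93983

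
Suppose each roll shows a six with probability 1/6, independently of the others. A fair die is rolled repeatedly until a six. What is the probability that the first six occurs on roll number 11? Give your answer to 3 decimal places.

Geometric (trials to first success), p = 0.166667.
P(Y = 11) = (1−p)^10 · p = 0.16151 · 0.166667 = 0.02692

0.027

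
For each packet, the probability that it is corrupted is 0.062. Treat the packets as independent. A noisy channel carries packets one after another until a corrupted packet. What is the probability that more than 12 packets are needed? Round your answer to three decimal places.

Y = number of packets to the first success; geometric, p = 0.062.
P(Y > 12) = P(first 12 all fail) = (1−p)^12 = 0.46391

0.464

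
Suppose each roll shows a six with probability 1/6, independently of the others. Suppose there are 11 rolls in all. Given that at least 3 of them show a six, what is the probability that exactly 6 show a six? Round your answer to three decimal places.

X ~ Binomial(11, 0.166667). Want P(X=6 | X≥3) = P(X=6) / P(X≥3).
P(X=6) = C(11,6)·0.166667^6·0.833333^5 = 0.00398
P(X≥3) = 1 − 0.13459 − 0.29609 − 0.29609 = 0.27322
Ratio = 0.00398 / 0.27322 = 0.01456

0.015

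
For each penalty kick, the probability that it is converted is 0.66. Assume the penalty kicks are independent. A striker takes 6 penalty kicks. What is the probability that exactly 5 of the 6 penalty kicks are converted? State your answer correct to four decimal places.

0.2555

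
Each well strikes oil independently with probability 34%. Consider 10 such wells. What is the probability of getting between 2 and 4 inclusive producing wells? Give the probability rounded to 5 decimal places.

X ~ Binomial(10, 0.34); P(2 ≤ X ≤ 4) = Σ C(10,k) p^k (1−p)^(10−k) over k:
  k=2: C(10,2)·0.34^2·0.66^8 = 0.1872931
  k=3: C(10,3)·0.34^3·0.66^7 = 0.2572916
  k=4: C(10,4)·0.34^4·0.66^6 = 0.2319522
Total = 0.6765369

0.67654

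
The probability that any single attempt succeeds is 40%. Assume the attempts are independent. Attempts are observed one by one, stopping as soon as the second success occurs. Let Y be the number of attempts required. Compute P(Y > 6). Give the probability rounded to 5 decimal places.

Needing more than 6 attempts ⇔ fewer than 2 successes in the first 6. With X ~ Binomial(6, 0.40), P(Y > 6) = P(X ≤ 1).
  k=0: C(6,0)·0.40^0·0.60^6 = 0.0466560
  k=1: C(6,1)·0.40^1·0.60^5 = 0.1866240
P(X ≤ 1) = 0.2332800

0.23328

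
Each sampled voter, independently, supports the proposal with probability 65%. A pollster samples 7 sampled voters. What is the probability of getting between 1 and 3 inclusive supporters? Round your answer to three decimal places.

X ~ Binomial(7, 0.65); P(1 ≤ X ≤ 3) = Σ C(7,k) p^k (1−p)^(7−k) over k:
  k=1: C(7,1)·0.65^1·0.35^6 = 0.00836
  k=2: C(7,2)·0.65^2·0.35^5 = 0.04660
  k=3: C(7,3)·0.65^3·0.35^4 = 0.14424
Total = 0.19920

0.199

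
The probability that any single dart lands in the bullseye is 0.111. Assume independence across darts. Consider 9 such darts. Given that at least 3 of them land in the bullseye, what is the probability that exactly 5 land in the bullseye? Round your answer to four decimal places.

0.0193

X ~ Binomial(9, 0.111). Want P(X=5 | X≥3) = P(X=5) / P(X≥3).
P(X=5) = C(9,5)·0.111^5·0.889^4 = 0.001326
P(X≥3) = 1 − 0.346829 − 0.389744 − 0.194653 = 0.068774
Ratio = 0.001326 / 0.068774 = 0.019283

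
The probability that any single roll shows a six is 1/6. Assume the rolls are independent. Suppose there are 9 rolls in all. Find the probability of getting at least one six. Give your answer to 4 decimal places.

0.8062

P(at least one) = 1 − P(none) = 1 − (1 − 0.166667)^9
= 1 − 0.193807 = 0.806193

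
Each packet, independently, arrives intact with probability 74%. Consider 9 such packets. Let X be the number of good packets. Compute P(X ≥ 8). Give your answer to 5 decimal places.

0.27695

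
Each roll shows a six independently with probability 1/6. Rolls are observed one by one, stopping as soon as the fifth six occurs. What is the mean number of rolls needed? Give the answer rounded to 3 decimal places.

Y = total rolls until the fifth success; negative binomial with r=5, p=0.166667.
E[Y] = r / p = 5 / 0.166667 = 30.00000

30.000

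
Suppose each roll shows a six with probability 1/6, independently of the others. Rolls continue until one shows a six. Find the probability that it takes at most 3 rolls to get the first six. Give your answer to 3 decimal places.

0.421

Y = number of rolls to the first success; geometric, p = 0.166667.
P(Y ≤ 3) = 1 − (1−p)^3 = 1 − 0.57870 = 0.42130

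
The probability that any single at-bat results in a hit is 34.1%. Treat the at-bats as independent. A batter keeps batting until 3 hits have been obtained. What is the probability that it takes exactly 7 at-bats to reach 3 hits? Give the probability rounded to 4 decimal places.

0.1122

Y = trial on which the third success occurs; negative binomial, r=3, p=0.341.
P(Y=7) = C(6,2) · p^3 · (1−p)^4
= 15 · 0.039652 · 0.1886 = 0.112175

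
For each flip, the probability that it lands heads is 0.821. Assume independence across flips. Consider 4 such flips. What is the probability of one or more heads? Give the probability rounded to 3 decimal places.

P(at least one) = 1 − P(none) = 1 − (1 − 0.821)^4
= 1 − 0.00103 = 0.99897

0.999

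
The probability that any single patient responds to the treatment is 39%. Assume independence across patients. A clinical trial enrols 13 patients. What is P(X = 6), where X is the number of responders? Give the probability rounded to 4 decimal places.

0.1898

X ~ Binomial(n=13, p=0.39).
P(X=6) = C(13,6) · p^6 · (1−p)^7
= 1716 · 0.0035187 · 0.031427 = 0.189764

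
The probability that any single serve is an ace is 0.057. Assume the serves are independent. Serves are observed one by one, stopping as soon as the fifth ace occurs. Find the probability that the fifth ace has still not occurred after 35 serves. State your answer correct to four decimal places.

0.9531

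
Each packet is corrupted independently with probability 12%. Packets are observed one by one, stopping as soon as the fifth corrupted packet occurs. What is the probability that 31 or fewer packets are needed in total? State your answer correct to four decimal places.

0.3128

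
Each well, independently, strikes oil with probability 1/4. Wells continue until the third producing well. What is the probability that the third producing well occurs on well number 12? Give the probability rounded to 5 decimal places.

0.06453

Y = trial on which the third success occurs; negative binomial, r=3, p=0.25.
P(Y=12) = C(11,2) · p^3 · (1−p)^9
= 55 · 0.015625 · 0.075085 = 0.0645259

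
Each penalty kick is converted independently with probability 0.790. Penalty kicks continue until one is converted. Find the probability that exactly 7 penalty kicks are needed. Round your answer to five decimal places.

0.00007

Geometric (trials to first success), p = 0.79.
P(Y = 7) = (1−p)^6 · p = 8.5766e-05 · 0.79 = 0.0000678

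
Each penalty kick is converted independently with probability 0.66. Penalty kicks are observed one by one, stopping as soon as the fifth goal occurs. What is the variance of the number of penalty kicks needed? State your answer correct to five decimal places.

Y = total penalty kicks until the fifth success; negative binomial with r=5, p=0.66.
Var(Y) = r(1−p)/p² = 5·0.34 / 0.66² = 3.9026630

3.90266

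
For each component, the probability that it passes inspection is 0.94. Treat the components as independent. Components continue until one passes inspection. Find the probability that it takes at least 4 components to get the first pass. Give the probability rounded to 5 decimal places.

Y = number of components to the first success; geometric, p = 0.94.
P(Y > 3) = P(first 3 all fail) = (1−p)^3 = 0.0002160

0.00022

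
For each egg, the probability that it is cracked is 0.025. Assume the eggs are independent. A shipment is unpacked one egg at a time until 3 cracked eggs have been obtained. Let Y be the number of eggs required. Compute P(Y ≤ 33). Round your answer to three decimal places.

Finishing within 33 eggs ⇔ at least 3 successes in the first 33. With X ~ Binomial(33, 0.025), P(Y ≤ 33) = 1 − P(X ≤ 2).
  k=0: C(33,0)·0.025^0·0.975^33 = 0.43366
  k=1: C(33,1)·0.025^1·0.975^32 = 0.36695
  k=2: C(33,2)·0.025^2·0.975^31 = 0.15054
1 − 0.95115 = 0.04885

0.049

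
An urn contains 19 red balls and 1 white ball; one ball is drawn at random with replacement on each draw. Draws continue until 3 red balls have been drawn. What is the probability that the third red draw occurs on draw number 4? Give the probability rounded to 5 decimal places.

Y = trial on which the third success occurs; negative binomial, r=3, p=0.95.
P(Y=4) = C(3,2) · p^3 · (1−p)^1
= 3 · 0.85737 · 0.05 = 0.1286063

0.12861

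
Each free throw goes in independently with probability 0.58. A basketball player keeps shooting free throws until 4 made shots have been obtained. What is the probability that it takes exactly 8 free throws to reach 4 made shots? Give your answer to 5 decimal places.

Y = trial on which the fourth success occurs; negative binomial, r=4, p=0.58.
P(Y=8) = C(7,3) · p^4 · (1−p)^4
= 35 · 0.11316 · 0.031117 = 0.1232472

0.12325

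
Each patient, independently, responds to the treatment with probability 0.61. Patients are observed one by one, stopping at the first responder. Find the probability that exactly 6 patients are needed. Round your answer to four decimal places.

0.0055

Geometric (trials to first success), p = 0.61.
P(Y = 6) = (1−p)^5 · p = 0.0090224 · 0.61 = 0.005504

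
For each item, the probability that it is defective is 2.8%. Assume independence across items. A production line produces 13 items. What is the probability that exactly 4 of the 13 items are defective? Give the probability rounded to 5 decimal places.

X ~ Binomial(n=13, p=0.028).
P(X=4) = C(13,4) · p^4 · (1−p)^9
= 715 · 6.1466e-07 · 0.77446 = 0.0003404

0.00034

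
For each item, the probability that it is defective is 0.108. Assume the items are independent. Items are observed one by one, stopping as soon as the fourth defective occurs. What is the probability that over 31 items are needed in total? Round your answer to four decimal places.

Needing more than 31 items ⇔ fewer than 4 successes in the first 31. With X ~ Binomial(31, 0.108), P(Y > 31) = P(X ≤ 3).
  k=0: C(31,0)·0.108^0·0.892^31 = 0.028927
  k=1: C(31,1)·0.108^1·0.892^30 = 0.108575
  k=2: C(31,2)·0.108^2·0.892^29 = 0.197188
  k=3: C(31,3)·0.108^3·0.892^28 = 0.230790
P(X ≤ 3) = 0.565481

0.5655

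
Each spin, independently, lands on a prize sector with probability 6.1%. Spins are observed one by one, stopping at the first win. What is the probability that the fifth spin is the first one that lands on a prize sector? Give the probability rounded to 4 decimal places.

Geometric (trials to first success), p = 0.061.
P(Y = 5) = (1−p)^4 · p = 0.77743 · 0.061 = 0.047423

0.0474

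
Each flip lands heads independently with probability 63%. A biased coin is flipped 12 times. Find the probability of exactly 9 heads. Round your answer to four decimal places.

X ~ Binomial(n=12, p=0.63).
P(X=9) = C(12,9) · p^9 · (1−p)^3
= 220 · 0.015634 · 0.050653 = 0.174218

0.1742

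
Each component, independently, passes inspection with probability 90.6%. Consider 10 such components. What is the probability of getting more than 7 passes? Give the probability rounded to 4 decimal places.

0.9398

X ~ Binomial(10, 0.906); P(X ≥ 8) = Σ C(10,k) p^k (1−p)^(10−k) over k:
  k=8: C(10,8)·0.906^8·0.094^2 = 0.180507
  k=9: C(10,9)·0.906^9·0.094^1 = 0.386618
  k=10: C(10,10)·0.906^10·0.094^0 = 0.372634
Total = 0.939758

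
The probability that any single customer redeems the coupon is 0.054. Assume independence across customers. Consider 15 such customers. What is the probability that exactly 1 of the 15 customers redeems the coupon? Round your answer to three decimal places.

X ~ Binomial(n=15, p=0.054).
P(X=1) = C(15,1) · p^1 · (1−p)^14
= 15 · 0.054 · 0.4597 = 0.37236

0.372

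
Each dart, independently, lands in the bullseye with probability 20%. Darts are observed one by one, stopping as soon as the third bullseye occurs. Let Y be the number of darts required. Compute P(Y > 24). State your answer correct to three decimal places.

0.115

Needing more than 24 darts ⇔ fewer than 3 successes in the first 24. With X ~ Binomial(24, 0.20), P(Y > 24) = P(X ≤ 2).
  k=0: C(24,0)·0.20^0·0.80^24 = 0.00472
  k=1: C(24,1)·0.20^1·0.80^23 = 0.02833
  k=2: C(24,2)·0.20^2·0.80^22 = 0.08146
P(X ≤ 2) = 0.11452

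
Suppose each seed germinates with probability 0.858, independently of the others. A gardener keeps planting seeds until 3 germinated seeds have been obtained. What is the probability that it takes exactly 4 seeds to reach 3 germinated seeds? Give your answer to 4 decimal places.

Y = trial on which the third success occurs; negative binomial, r=3, p=0.858.
P(Y=4) = C(3,2) · p^3 · (1−p)^1
= 3 · 0.63163 · 0.142 = 0.269074

0.2691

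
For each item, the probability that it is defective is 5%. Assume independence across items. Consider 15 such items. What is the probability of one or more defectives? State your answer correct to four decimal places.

P(at least one) = 1 − P(none) = 1 − (1 − 0.05)^15
= 1 − 0.463291 = 0.536709

0.5367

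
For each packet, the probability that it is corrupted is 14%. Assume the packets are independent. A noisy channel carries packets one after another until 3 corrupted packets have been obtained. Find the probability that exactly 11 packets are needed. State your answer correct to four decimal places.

0.0369

Y = trial on which the third success occurs; negative binomial, r=3, p=0.14.
P(Y=11) = C(10,2) · p^3 · (1−p)^8
= 45 · 0.002744 · 0.29922 = 0.036947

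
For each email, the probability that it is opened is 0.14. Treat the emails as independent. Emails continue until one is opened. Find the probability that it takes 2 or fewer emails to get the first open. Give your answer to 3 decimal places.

0.260

Y = number of emails to the first success; geometric, p = 0.14.
P(Y ≤ 2) = 1 − (1−p)^2 = 1 − 0.73960 = 0.26040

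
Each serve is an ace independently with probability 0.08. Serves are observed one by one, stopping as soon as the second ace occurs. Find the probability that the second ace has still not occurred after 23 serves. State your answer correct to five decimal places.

0.44080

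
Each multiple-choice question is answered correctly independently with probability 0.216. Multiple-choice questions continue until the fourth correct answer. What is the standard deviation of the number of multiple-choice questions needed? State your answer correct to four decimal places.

8.1985

Y = total multiple-choice questions until the fourth success; negative binomial with r=4, p=0.216.
SD(Y) = √[r(1−p)/p²] = √(67.215364) = 8.198498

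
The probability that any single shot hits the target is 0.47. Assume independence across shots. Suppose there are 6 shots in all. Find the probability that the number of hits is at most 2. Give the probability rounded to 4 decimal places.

0.4015

X ~ Binomial(6, 0.47); P(X ≤ 2) = Σ C(6,k) p^k (1−p)^(6−k) over k:
  k=0: C(6,0)·0.47^0·0.53^6 = 0.022164
  k=1: C(6,1)·0.47^1·0.53^5 = 0.117931
  k=2: C(6,2)·0.47^2·0.53^4 = 0.261451
Total = 0.401547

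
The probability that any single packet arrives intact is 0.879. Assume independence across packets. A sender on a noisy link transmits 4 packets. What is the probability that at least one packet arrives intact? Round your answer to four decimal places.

0.9998

P(at least one) = 1 − P(none) = 1 − (1 − 0.879)^4
= 1 − 0.000214 = 0.999786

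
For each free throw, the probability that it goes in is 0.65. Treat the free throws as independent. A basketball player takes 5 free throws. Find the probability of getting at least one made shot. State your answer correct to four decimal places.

0.9947

P(at least one) = 1 − P(none) = 1 − (1 − 0.65)^5
= 1 − 0.005252 = 0.994748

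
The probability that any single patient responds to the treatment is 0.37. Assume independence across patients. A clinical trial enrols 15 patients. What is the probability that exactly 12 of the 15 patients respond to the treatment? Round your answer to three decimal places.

0.001

X ~ Binomial(n=15, p=0.37).
P(X=12) = C(15,12) · p^12 · (1−p)^3
= 455 · 6.583e-06 · 0.25005 = 0.00075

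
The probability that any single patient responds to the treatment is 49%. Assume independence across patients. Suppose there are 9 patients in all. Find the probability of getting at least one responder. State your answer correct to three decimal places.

0.998

P(at least one) = 1 − P(none) = 1 − (1 − 0.49)^9
= 1 − 0.00233 = 0.99767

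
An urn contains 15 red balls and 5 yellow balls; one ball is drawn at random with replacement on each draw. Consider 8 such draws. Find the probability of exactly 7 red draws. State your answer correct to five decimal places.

X ~ Binomial(n=8, p=0.75).
P(X=7) = C(8,7) · p^7 · (1−p)^1
= 8 · 0.13348 · 0.25 = 0.2669678

0.26697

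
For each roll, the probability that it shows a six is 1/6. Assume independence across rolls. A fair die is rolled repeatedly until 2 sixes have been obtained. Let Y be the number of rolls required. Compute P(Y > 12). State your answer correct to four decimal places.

Needing more than 12 rolls ⇔ fewer than 2 successes in the first 12. With X ~ Binomial(12, 0.166667), P(Y > 12) = P(X ≤ 1).
  k=0: C(12,0)·0.166667^0·0.833333^12 = 0.112157
  k=1: C(12,1)·0.166667^1·0.833333^11 = 0.269176
P(X ≤ 1) = 0.381333

0.3813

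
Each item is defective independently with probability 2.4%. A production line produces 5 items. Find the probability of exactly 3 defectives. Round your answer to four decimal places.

0.0001

X ~ Binomial(n=5, p=0.024).
P(X=3) = C(5,3) · p^3 · (1−p)^2
= 10 · 1.3824e-05 · 0.95258 = 0.000132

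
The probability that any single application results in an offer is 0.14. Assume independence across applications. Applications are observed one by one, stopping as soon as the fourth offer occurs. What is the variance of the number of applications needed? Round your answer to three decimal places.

175.510

Y = total applications until the fourth success; negative binomial with r=4, p=0.14.
Var(Y) = r(1−p)/p² = 4·0.86 / 0.14² = 175.51020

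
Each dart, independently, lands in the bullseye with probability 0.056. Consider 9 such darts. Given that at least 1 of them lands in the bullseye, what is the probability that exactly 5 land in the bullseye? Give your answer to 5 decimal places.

X ~ Binomial(9, 0.056). Want P(X=5 | X≥1) = P(X=5) / P(X≥1).
P(X=5) = C(9,5)·0.056^5·0.944^4 = 0.0000551
P(X≥1) = 1 − 0.5953165 = 0.4046835
Ratio = 0.0000551 / 0.4046835 = 0.0001362

0.00014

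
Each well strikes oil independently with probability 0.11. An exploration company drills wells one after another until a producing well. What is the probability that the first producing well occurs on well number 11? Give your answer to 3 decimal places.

Geometric (trials to first success), p = 0.11.
P(Y = 11) = (1−p)^10 · p = 0.31182 · 0.11 = 0.03430

0.034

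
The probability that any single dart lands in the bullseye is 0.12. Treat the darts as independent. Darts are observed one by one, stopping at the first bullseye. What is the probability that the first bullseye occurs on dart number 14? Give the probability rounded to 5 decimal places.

Geometric (trials to first success), p = 0.12.
P(Y = 14) = (1−p)^13 · p = 0.18979 · 0.12 = 0.0227749

0.02277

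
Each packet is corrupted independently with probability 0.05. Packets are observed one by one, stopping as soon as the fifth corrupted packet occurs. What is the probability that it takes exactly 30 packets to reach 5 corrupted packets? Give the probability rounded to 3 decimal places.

Y = trial on which the fifth success occurs; negative binomial, r=5, p=0.05.
P(Y=30) = C(29,4) · p^5 · (1−p)^25
= 23751 · 3.125e-07 · 0.27739 = 0.00206

0.002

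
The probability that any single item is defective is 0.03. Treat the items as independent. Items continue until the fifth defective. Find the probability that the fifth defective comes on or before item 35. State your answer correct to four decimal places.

Finishing within 35 items ⇔ at least 5 successes in the first 35. With X ~ Binomial(35, 0.03), P(Y ≤ 35) = 1 − P(X ≤ 4).
  k=0: C(35,0)·0.03^0·0.97^35 = 0.344358
  k=1: C(35,1)·0.03^1·0.97^34 = 0.372759
  k=2: C(35,2)·0.03^2·0.97^33 = 0.195987
  k=3: C(35,3)·0.03^3·0.97^32 = 0.066676
  k=4: C(35,4)·0.03^4·0.97^31 = 0.016497
1 − 0.996277 = 0.003723

0.0037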